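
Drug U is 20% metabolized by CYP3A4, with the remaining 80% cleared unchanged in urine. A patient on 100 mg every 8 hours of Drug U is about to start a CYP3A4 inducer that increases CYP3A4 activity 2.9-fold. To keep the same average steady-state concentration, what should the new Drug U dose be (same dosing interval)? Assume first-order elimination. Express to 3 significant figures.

The CYP3A4 pathway (20% of clearance) is boosted to 2.9× activity: 0.2 × 2.9 = 0.58.
The remaining 80% of clearance is unaffected.
Relative clearance = 0.58 + 0.8 = 1.38.
Exposure is unchanged when dose changes in proportion to clearance. New dose = 100 mg × 1.38 = 138 mg.

138 mg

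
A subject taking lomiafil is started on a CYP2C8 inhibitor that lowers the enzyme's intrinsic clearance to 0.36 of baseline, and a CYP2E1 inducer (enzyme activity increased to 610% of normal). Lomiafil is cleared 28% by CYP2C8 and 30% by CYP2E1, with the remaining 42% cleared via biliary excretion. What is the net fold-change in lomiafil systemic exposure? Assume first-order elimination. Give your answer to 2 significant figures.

0.43

CYP2C8: 0.28 × 0.36 = 0.1008
CYP2E1: 0.3 × 6.1 = 1.83
Other: 0.42 (unchanged)
New clearance relative to baseline: 0.1008 + 1.83 + 0.42 = 2.3508.
Systemic exposure ∝ 1/CL: fold-change = 1 / 2.3508 = 0.43.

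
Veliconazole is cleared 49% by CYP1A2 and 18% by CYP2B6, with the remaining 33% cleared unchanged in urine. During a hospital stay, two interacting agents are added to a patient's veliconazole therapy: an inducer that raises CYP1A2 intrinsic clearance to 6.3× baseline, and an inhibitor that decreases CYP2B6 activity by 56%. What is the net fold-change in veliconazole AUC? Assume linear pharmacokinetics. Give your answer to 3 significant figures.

The CYP1A2 pathway (49% of clearance) rises to 6.3× activity: 0.49 × 6.3 = 3.087.
The CYP2B6 pathway (18% of clearance) drops to 0.44× activity: 0.18 × 0.44 = 0.0792.
The remaining 33% of clearance is unaffected.
New clearance relative to baseline: 3.087 + 0.0792 + 0.33 = 3.4962.
AUC ∝ 1/CL: fold-change = 1 / 3.4962 = 0.286.

0.286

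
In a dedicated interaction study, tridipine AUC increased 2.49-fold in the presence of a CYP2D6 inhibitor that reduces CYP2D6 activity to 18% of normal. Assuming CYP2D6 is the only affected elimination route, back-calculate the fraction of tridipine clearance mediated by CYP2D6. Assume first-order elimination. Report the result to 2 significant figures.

Let x = fm,CYP2D6. Because AUC ∝ 1/CL, relative clearance fell to 1/2.49 = 0.4016.
Only the CYP2D6 route changed, so 0.4016 = x·0.18 + (1 − x), giving x = 0.73.

0.73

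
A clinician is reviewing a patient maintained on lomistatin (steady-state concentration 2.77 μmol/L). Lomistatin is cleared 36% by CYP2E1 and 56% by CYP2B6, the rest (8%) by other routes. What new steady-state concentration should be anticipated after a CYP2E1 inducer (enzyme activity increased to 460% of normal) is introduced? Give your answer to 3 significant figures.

CYP2E1: 0.36 × 4.6 = 1.656
CYP2B6: 0.56 (unchanged)
Other: 0.08 (unchanged)
Relative clearance = 1.656 + 0.56 + 0.08 = 2.296.
New steady-state concentration = baseline ÷ relative clearance = 2.77 / 2.296 = 1.21 μmol/L.

1.21 μmol/L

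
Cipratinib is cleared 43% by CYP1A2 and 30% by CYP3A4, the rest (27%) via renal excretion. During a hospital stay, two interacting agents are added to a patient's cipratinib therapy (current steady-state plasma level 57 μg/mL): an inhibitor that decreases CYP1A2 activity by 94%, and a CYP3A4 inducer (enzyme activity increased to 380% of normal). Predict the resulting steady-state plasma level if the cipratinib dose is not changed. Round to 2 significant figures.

The CYP1A2 pathway (43% of clearance) is reduced to 0.06× activity: 0.43 × 0.06 = 0.0258.
The CYP3A4 pathway (30% of clearance) is boosted to 3.8× activity: 0.3 × 3.8 = 1.14.
Non-CYP routes (27%) are unchanged.
New clearance relative to baseline: 0.0258 + 1.14 + 0.27 = 1.4358.
Steady-state plasma level ∝ 1/CL: new value = 57 / 1.4358 = 40 μg/mL.

40 μg/mL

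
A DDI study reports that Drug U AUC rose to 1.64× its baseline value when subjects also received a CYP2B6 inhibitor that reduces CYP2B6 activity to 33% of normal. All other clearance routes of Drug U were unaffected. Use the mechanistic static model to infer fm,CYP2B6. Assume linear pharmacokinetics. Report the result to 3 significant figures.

0.582

Write x for the fraction cleared via CYP2B6. The observed AUC change means clearance fell to 1/1.64 = 0.6098 of baseline.
Setting x·0.33 + (1 − x) = 0.6098 and solving: x = (0.6098 − 1)/(0.33 − 1) = 0.582.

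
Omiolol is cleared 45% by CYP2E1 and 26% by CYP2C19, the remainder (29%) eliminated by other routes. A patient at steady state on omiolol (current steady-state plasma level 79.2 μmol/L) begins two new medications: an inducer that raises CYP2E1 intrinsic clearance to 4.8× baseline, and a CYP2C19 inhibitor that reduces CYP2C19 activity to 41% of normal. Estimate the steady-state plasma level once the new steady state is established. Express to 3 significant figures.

31.0 μmol/L

The CYP2E1 pathway (45% of clearance) rises to 4.8× activity: 0.45 × 4.8 = 2.16.
The CYP2C19 pathway (26% of clearance) falls to 0.41× activity: 0.26 × 0.41 = 0.1066.
Non-CYP routes (29%) are unchanged.
CL_new/CL_old = 2.16 + 0.1066 + 0.29 = 2.5566.
New steady-state plasma level = 79.2 / 2.5566 = 31.0 μmol/L (concentration scales inversely with clearance).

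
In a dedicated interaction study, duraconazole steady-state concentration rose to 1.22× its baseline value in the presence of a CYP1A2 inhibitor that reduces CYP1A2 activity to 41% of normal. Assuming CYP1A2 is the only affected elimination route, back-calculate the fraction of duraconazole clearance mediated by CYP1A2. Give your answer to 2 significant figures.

Let x = fm,CYP1A2. Because steady-state concentration ∝ 1/CL, relative clearance fell to 1/1.22 = 0.8197.
Setting x·0.41 + (1 − x) = 0.8197 and solving: x = (0.8197 − 1)/(0.41 − 1) = 0.31.

0.31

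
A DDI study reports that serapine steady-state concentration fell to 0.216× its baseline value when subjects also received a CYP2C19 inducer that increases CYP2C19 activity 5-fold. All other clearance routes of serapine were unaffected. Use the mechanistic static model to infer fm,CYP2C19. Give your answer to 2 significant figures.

0.91

Let fm be the CYP2C19 fraction. New clearance relative to baseline = fm × 5 + (1 − fm).
Steady-state concentration ratio = 1 / (new CL fraction), so new CL fraction = 1 / 0.216 = 4.63.
fm × 5 + 1 − fm = 4.63  ⇒  fm × (5 − 1) = 3.63  ⇒  fm = 0.91.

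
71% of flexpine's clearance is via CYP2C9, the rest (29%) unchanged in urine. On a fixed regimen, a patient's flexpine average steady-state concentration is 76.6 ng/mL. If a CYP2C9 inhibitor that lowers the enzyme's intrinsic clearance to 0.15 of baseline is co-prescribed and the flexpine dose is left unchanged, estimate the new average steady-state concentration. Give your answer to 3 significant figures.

193 ng/mL

The CYP2C9 pathway (71% of clearance) drops to 0.15× activity: 0.71 × 0.15 = 0.1065.
Non-CYP routes (29%) are unchanged.
CL_new/CL_old = 0.1065 + 0.29 = 0.3965.
New average steady-state concentration = baseline ÷ relative clearance = 76.6 / 0.3965 = 193 ng/mL.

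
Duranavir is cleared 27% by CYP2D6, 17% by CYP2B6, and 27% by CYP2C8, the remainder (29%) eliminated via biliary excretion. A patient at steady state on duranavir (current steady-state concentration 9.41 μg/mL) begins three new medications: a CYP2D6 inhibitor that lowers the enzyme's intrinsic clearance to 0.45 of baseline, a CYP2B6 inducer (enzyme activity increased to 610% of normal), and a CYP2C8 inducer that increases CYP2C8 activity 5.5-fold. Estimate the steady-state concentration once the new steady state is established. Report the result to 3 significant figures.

The CYP2D6 pathway (27% of clearance) drops to 0.45× activity: 0.27 × 0.45 = 0.1215.
The CYP2B6 pathway (17% of clearance) rises to 6.1× activity: 0.17 × 6.1 = 1.037.
The CYP2C8 pathway (27% of clearance) rises to 5.5× activity: 0.27 × 5.5 = 1.485.
Non-CYP routes (29%) are unchanged.
New clearance relative to baseline: 0.1215 + 1.037 + 1.485 + 0.29 = 2.9335.
New steady-state concentration = 9.41 / 2.9335 = 3.21 μg/mL (concentration scales inversely with clearance).

3.21 μg/mL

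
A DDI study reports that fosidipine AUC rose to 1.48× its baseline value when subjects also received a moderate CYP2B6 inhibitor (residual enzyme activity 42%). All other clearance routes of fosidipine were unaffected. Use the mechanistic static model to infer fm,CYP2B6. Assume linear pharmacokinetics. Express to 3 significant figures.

Let fm be the CYP2B6 fraction. New clearance relative to baseline = fm × 0.42 + (1 − fm).
AUC ratio = 1 / (new CL fraction), so new CL fraction = 1 / 1.48 = 0.6757.
fm × 0.42 + 1 − fm = 0.6757  ⇒  fm × (0.42 − 1) = −0.3243  ⇒  fm = 0.559.

0.559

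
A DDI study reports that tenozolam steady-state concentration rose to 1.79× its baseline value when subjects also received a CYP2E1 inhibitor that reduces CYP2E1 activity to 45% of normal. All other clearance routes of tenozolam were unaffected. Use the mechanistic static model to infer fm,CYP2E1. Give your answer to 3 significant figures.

0.802

Write x for the fraction cleared via CYP2E1. The observed steady-state concentration change means clearance fell to 1/1.79 = 0.5587 of baseline.
Setting x·0.45 + (1 − x) = 0.5587 and solving: x = (0.5587 − 1)/(0.45 − 1) = 0.802.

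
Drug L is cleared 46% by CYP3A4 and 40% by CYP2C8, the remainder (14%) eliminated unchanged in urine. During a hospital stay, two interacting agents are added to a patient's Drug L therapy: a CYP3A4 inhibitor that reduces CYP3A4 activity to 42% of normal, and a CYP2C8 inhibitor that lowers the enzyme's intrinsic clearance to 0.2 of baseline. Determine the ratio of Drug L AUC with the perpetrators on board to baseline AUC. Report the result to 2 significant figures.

2.4

The CYP3A4 pathway (46% of clearance) drops to 0.42× activity: 0.46 × 0.42 = 0.1932.
The CYP2C8 pathway (40% of clearance) drops to 0.2× activity: 0.4 × 0.2 = 0.08.
The remaining 14% of clearance is unaffected.
CL_new/CL_old = 0.1932 + 0.08 + 0.14 = 0.4132.
AUC ∝ 1/CL: fold-change = 1 / 0.4132 = 2.4.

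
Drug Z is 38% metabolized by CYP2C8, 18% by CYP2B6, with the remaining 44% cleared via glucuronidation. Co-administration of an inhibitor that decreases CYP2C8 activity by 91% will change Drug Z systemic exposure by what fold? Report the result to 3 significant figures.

The CYP2C8 pathway (38% of clearance) is reduced to 0.09× activity: 0.38 × 0.09 = 0.0342.
CYP2B6 (18%) and the residual 44% are unaffected.
New clearance relative to baseline: 0.0342 + 0.18 + 0.44 = 0.6542.
Since systemic exposure ∝ 1/CL, the ratio is 1 / 0.6542 = 1.53.

1.53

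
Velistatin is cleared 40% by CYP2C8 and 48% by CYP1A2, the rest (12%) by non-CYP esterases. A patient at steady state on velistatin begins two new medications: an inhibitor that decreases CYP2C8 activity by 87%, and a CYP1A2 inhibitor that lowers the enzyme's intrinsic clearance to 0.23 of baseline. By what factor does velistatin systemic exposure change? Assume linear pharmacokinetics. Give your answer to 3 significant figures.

CYP2C8: 0.4 × 0.13 = 0.052
CYP1A2: 0.48 × 0.23 = 0.1104
Other: 0.12 (unchanged)
New clearance relative to baseline: 0.052 + 0.1104 + 0.12 = 0.2824.
Net systemic exposure ratio = 1 / 0.2824 = 3.54.

3.54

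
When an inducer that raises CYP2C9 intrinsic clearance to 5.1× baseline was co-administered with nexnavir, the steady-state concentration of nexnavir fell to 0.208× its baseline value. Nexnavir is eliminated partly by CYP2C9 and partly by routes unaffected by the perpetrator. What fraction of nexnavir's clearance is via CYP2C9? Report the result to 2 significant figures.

Let x = fm,CYP2C9. Because steady-state concentration ∝ 1/CL, relative clearance rose to 1/0.208 = 4.808.
Setting x·5.1 + (1 − x) = 4.808 and solving: x = (4.808 − 1)/(5.1 − 1) = 0.93.

0.93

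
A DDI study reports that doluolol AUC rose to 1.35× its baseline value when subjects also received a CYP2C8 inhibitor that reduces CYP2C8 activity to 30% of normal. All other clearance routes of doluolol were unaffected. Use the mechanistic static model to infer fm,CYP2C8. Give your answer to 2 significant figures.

Call the CYP2C8 fraction fm. After the interaction, CL_new/CL_old = fm × 0.3 + (1 − fm).
AUC ratio = 1 / (new CL fraction), so new CL fraction = 1 / 1.35 = 0.7407.
fm × 0.3 + 1 − fm = 0.7407  ⇒  fm × (0.3 − 1) = −0.2593  ⇒  fm = 0.37.

0.37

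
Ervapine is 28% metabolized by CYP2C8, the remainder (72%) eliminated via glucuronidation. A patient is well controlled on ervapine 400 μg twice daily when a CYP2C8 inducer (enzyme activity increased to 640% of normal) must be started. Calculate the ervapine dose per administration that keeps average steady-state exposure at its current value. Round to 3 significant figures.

The CYP2C8 pathway (28% of clearance) rises to 6.4× activity: 0.28 × 6.4 = 1.792.
The remaining 72% of clearance is unaffected.
New clearance relative to baseline: 1.792 + 0.72 = 2.512.
Css,avg = (dose rate)/CL, so holding Css fixed requires dose ∝ CL: 400 × 2.512 = 1.00 × 10³ μg.

1.00 × 10³ μg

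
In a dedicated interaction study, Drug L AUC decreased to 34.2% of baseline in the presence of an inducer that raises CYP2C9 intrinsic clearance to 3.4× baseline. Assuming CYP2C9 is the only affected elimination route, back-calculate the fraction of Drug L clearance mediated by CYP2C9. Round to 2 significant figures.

Call the CYP2C9 fraction fm. After the interaction, CL_new/CL_old = fm × 3.4 + (1 − fm).
AUC ratio = 1 / (new CL fraction), so new CL fraction = 1 / 0.342 = 2.924.
fm × 3.4 + 1 − fm = 2.924  ⇒  fm × (3.4 − 1) = 1.924  ⇒  fm = 0.80.

0.80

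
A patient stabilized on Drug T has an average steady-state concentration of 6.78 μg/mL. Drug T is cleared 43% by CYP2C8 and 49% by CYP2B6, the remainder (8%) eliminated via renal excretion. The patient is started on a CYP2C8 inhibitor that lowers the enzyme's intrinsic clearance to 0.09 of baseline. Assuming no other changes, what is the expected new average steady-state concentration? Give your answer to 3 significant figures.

The CYP2C8 pathway (43% of clearance) drops to 0.09× activity: 0.43 × 0.09 = 0.0387.
CYP2B6 (49%) and the residual 8% are unaffected.
Relative clearance = 0.0387 + 0.49 + 0.08 = 0.6087.
With dosing unchanged, average steady-state concentration scales as 1/CL: 6.78 / 0.6087 = 11.1 μg/mL.

11.1 μg/mL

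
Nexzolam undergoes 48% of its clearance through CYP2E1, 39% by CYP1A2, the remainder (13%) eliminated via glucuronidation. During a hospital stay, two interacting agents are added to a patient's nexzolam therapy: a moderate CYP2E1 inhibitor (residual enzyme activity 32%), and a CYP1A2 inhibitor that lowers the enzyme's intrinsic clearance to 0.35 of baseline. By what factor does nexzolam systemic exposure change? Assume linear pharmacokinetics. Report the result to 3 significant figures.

2.38

The CYP2E1 pathway (48% of clearance) is reduced to 0.32× activity: 0.48 × 0.32 = 0.1536.
The CYP1A2 pathway (39% of clearance) is reduced to 0.35× activity: 0.39 × 0.35 = 0.1365.
Non-CYP routes (13%) are unchanged.
New clearance relative to baseline: 0.1536 + 0.1365 + 0.13 = 0.4201.
Because systemic exposure varies inversely with clearance, the combined effect is 1 / 0.4201 = 2.38.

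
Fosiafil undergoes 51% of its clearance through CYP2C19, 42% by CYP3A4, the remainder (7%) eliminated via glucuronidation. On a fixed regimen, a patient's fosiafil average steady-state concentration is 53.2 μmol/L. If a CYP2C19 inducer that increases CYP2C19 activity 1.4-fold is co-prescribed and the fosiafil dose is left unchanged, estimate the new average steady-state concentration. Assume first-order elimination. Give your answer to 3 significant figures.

The CYP2C19 pathway (51% of clearance) rises to 1.4× activity: 0.51 × 1.4 = 0.714.
CYP3A4 (42%) and the residual 7% are unaffected.
CL_new/CL_old = 0.714 + 0.42 + 0.07 = 1.204.
Average steady-state concentration ∝ 1/CL, so new value = 53.2 / 1.204 = 44.2 μmol/L.

44.2 μmol/L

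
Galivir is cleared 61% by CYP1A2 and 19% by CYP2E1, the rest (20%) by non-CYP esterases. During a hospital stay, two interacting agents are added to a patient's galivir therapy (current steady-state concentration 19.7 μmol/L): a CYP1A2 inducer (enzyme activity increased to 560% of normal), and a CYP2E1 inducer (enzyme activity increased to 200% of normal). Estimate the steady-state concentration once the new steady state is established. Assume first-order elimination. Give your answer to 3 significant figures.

The CYP1A2 pathway (61% of clearance) increases to 5.6× activity: 0.61 × 5.6 = 3.416.
The CYP2E1 pathway (19% of clearance) increases to 2× activity: 0.19 × 2 = 0.38.
Non-CYP routes (20%) are unchanged.
New clearance relative to baseline: 3.416 + 0.38 + 0.2 = 3.996.
Dividing the baseline by the relative clearance: 19.7 / 3.996 = 4.93 μmol/L.

4.93 μmol/L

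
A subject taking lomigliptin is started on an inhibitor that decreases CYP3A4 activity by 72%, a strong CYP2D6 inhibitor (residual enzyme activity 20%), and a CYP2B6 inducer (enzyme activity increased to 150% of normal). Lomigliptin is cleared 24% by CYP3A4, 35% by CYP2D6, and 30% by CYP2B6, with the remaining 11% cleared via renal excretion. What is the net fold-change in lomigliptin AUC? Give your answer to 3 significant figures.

The CYP3A4 pathway (24% of clearance) is reduced to 0.28× activity: 0.24 × 0.28 = 0.0672.
The CYP2D6 pathway (35% of clearance) is reduced to 0.2× activity: 0.35 × 0.2 = 0.07.
The CYP2B6 pathway (30% of clearance) rises to 1.5× activity: 0.3 × 1.5 = 0.45.
Non-CYP routes (11%) are unchanged.
New clearance relative to baseline: 0.0672 + 0.07 + 0.45 + 0.11 = 0.6972.
Because AUC varies inversely with clearance, the combined effect is 1 / 0.6972 = 1.43.

1.43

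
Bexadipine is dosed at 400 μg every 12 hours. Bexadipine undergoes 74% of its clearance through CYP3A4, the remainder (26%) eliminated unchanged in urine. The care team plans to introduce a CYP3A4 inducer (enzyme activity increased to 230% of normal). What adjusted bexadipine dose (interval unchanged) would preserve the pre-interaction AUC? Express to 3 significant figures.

The CYP3A4 pathway (74% of clearance) rises to 2.3× activity: 0.74 × 2.3 = 1.702.
Non-CYP routes (26%) are unchanged.
New clearance relative to baseline: 1.702 + 0.26 = 1.962.
Css,avg = (dose rate)/CL, so holding Css fixed requires dose ∝ CL: 400 × 1.962 = 785 μg.

785 μg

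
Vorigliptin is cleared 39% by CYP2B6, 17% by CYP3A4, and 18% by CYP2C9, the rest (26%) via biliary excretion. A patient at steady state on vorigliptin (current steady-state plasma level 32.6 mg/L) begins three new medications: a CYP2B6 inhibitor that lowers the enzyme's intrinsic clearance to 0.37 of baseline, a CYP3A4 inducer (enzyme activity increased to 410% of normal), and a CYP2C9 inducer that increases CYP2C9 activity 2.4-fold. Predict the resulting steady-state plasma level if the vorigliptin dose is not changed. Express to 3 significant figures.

The CYP2B6 pathway (39% of clearance) falls to 0.37× activity: 0.39 × 0.37 = 0.1443.
The CYP3A4 pathway (17% of clearance) increases to 4.1× activity: 0.17 × 4.1 = 0.697.
The CYP2C9 pathway (18% of clearance) increases to 2.4× activity: 0.18 × 2.4 = 0.432.
Non-CYP routes (26%) are unchanged.
Relative clearance = 0.1443 + 0.697 + 0.432 + 0.26 = 1.5333.
Steady-state plasma level ∝ 1/CL: new value = 32.6 / 1.5333 = 21.3 mg/L.

21.3 mg/L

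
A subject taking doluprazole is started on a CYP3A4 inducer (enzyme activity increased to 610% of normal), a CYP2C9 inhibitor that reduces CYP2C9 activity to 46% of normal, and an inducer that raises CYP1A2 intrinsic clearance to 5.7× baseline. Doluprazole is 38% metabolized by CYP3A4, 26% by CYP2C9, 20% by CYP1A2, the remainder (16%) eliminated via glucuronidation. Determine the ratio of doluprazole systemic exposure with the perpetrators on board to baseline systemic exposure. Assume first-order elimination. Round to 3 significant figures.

0.268

The CYP3A4 pathway (38% of clearance) increases to 6.1× activity: 0.38 × 6.1 = 2.318.
The CYP2C9 pathway (26% of clearance) is reduced to 0.46× activity: 0.26 × 0.46 = 0.1196.
The CYP1A2 pathway (20% of clearance) is boosted to 5.7× activity: 0.2 × 5.7 = 1.14.
The remaining 16% of clearance is unaffected.
Relative clearance = 2.318 + 0.1196 + 1.14 + 0.16 = 3.7376.
Net systemic exposure ratio = 1 / 3.7376 = 0.268.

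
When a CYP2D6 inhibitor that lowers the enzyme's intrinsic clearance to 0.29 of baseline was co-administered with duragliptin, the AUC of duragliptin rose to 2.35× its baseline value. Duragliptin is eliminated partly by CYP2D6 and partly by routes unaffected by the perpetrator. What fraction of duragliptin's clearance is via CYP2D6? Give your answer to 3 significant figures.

0.809

Let x = fm,CYP2D6. Because AUC ∝ 1/CL, relative clearance fell to 1/2.35 = 0.4255.
Setting x·0.29 + (1 − x) = 0.4255 and solving: x = (0.4255 − 1)/(0.29 − 1) = 0.809.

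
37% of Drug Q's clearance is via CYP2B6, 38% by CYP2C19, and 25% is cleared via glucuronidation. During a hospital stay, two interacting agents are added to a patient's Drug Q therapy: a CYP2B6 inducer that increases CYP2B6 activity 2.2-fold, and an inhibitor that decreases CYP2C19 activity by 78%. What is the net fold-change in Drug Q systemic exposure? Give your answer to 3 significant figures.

0.871

The CYP2B6 pathway (37% of clearance) rises to 2.2× activity: 0.37 × 2.2 = 0.814.
The CYP2C19 pathway (38% of clearance) is reduced to 0.22× activity: 0.38 × 0.22 = 0.0836.
Non-CYP routes (25%) are unchanged.
New clearance relative to baseline: 0.814 + 0.0836 + 0.25 = 1.1476.
Because systemic exposure varies inversely with clearance, the combined effect is 1 / 1.1476 = 0.871.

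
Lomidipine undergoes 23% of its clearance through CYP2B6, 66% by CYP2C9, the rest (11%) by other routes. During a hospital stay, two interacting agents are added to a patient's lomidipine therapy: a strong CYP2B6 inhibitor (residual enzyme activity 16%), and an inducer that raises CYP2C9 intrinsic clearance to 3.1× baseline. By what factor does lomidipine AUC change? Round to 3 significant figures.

The CYP2B6 pathway (23% of clearance) falls to 0.16× activity: 0.23 × 0.16 = 0.0368.
The CYP2C9 pathway (66% of clearance) is boosted to 3.1× activity: 0.66 × 3.1 = 2.046.
The remaining 11% of clearance is unaffected.
CL_new/CL_old = 0.0368 + 2.046 + 0.11 = 2.1928.
Because AUC varies inversely with clearance, the combined effect is 1 / 2.1928 = 0.456.

0.456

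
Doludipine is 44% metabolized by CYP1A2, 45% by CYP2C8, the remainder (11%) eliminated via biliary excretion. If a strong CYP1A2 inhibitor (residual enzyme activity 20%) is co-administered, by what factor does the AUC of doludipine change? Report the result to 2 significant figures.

The CYP1A2 pathway (44% of clearance) falls to 0.2× activity: 0.44 × 0.2 = 0.088.
CYP2C8 (45%) and the residual 11% are unaffected.
New clearance relative to baseline: 0.088 + 0.45 + 0.11 = 0.648.
AUC ratio = CL_old/CL_new = 1 / 0.648 = 1.5.

1.5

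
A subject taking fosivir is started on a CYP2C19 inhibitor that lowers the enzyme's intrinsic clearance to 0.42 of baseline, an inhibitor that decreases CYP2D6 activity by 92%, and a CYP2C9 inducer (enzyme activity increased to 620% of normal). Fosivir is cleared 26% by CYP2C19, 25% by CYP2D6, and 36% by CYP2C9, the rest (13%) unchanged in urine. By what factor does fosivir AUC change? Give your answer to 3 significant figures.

0.401

The CYP2C19 pathway (26% of clearance) drops to 0.42× activity: 0.26 × 0.42 = 0.1092.
The CYP2D6 pathway (25% of clearance) drops to 0.08× activity: 0.25 × 0.08 = 0.02.
The CYP2C9 pathway (36% of clearance) is boosted to 6.2× activity: 0.36 × 6.2 = 2.232.
Non-CYP routes (13%) are unchanged.
CL_new/CL_old = 0.1092 + 0.02 + 2.232 + 0.13 = 2.4912.
Because AUC varies inversely with clearance, the combined effect is 1 / 2.4912 = 0.401.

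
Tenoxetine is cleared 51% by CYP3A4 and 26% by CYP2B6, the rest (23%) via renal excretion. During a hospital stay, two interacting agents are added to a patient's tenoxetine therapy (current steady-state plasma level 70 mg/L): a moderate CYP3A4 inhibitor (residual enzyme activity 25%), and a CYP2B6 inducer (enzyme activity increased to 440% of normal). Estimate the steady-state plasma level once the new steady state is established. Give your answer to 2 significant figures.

CYP3A4: 0.51 × 0.25 = 0.1275
CYP2B6: 0.26 × 4.4 = 1.144
Other: 0.23 (unchanged)
New clearance relative to baseline: 0.1275 + 1.144 + 0.23 = 1.5015.
Dividing the baseline by the relative clearance: 70 / 1.5015 = 47 mg/L.

47 mg/L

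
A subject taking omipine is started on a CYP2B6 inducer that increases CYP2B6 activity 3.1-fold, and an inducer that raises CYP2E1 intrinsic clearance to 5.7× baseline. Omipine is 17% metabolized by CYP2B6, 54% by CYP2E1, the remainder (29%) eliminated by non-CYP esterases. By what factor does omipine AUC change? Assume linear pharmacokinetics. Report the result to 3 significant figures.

CYP2B6: 0.17 × 3.1 = 0.527
CYP2E1: 0.54 × 5.7 = 3.078
Other: 0.29 (unchanged)
Relative clearance = 0.527 + 3.078 + 0.29 = 3.895.
AUC ∝ 1/CL: fold-change = 1 / 3.895 = 0.257.

0.257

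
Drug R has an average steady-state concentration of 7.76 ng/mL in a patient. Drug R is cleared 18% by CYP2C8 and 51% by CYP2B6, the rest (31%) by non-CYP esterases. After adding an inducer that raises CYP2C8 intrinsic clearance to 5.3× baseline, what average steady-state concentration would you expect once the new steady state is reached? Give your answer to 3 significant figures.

The CYP2C8 pathway (18% of clearance) rises to 5.3× activity: 0.18 × 5.3 = 0.954.
CYP2B6 (51%) and the residual 31% are unaffected.
CL_new/CL_old = 0.954 + 0.51 + 0.31 = 1.774.
New average steady-state concentration = baseline ÷ relative clearance = 7.76 / 1.774 = 4.37 ng/mL.

4.37 ng/mL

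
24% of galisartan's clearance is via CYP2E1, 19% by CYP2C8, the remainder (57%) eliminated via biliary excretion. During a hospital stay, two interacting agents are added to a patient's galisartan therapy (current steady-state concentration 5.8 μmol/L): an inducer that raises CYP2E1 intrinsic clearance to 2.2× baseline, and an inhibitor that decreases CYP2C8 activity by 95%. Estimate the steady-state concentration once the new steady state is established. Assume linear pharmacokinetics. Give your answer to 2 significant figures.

5.2 μmol/L

The CYP2E1 pathway (24% of clearance) increases to 2.2× activity: 0.24 × 2.2 = 0.528.
The CYP2C8 pathway (19% of clearance) drops to 0.05× activity: 0.19 × 0.05 = 0.0095.
Non-CYP routes (57%) are unchanged.
New clearance relative to baseline: 0.528 + 0.0095 + 0.57 = 1.1075.
Steady-state concentration ∝ 1/CL: new value = 5.8 / 1.1075 = 5.2 μmol/L.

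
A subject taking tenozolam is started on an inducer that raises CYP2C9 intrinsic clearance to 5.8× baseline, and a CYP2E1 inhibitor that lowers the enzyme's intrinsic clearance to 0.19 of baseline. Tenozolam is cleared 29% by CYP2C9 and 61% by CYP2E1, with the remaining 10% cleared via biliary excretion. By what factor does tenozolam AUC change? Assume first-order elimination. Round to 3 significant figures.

CYP2C9: 0.29 × 5.8 = 1.682
CYP2E1: 0.61 × 0.19 = 0.1159
Other: 0.1 (unchanged)
CL_new/CL_old = 1.682 + 0.1159 + 0.1 = 1.8979.
Net AUC ratio = 1 / 1.8979 = 0.527.

0.527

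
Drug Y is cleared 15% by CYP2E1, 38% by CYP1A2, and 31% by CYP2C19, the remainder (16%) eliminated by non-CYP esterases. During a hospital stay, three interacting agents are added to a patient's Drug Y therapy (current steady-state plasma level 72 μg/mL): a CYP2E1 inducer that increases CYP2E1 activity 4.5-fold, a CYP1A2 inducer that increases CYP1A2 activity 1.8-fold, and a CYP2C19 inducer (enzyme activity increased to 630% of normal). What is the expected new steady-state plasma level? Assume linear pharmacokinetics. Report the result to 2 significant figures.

CYP2E1: 0.15 × 4.5 = 0.675
CYP1A2: 0.38 × 1.8 = 0.684
CYP2C19: 0.31 × 6.3 = 1.953
Other: 0.16 (unchanged)
CL_new/CL_old = 0.675 + 0.684 + 1.953 + 0.16 = 3.472.
Steady-state plasma level ∝ 1/CL: new value = 72 / 3.472 = 21 μg/mL.

21 μg/mL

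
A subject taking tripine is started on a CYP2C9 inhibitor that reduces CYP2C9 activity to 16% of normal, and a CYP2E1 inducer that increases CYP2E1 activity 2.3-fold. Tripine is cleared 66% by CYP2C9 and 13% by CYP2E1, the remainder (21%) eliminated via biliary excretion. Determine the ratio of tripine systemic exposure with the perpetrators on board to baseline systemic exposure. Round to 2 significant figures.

The CYP2C9 pathway (66% of clearance) is reduced to 0.16× activity: 0.66 × 0.16 = 0.1056.
The CYP2E1 pathway (13% of clearance) increases to 2.3× activity: 0.13 × 2.3 = 0.299.
Non-CYP routes (21%) are unchanged.
CL_new/CL_old = 0.1056 + 0.299 + 0.21 = 0.6146.
Net systemic exposure ratio = 1 / 0.6146 = 1.6.

1.6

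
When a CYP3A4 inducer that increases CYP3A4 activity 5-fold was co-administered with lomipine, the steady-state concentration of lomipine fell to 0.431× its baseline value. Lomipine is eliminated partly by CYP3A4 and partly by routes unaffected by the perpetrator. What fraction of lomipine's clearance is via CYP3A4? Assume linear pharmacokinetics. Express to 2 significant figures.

0.33

CL'/CL = 1 / 0.431 = 2.32
5·fm + (1 − fm) = 2.32
fm = (2.32 − 1) / (5 − 1) = 0.33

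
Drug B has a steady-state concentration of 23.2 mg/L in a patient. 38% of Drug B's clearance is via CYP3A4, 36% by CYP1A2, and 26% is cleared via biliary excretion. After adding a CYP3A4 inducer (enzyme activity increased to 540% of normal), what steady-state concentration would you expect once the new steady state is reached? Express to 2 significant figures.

The CYP3A4 pathway (38% of clearance) increases to 5.4× activity: 0.38 × 5.4 = 2.052.
CYP1A2 (36%) and the residual 26% are unaffected.
CL_new/CL_old = 2.052 + 0.36 + 0.26 = 2.672.
Steady-state concentration ∝ 1/CL, so new value = 23.2 / 2.672 = 8.7 mg/L.

8.7 mg/L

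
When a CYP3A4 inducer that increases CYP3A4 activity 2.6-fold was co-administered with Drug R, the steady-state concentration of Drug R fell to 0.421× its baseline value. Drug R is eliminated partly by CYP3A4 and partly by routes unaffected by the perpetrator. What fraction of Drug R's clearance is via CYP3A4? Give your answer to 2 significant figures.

0.86

CL'/CL = 1 / 0.421 = 2.375
2.6·fm + (1 − fm) = 2.375
fm = (2.375 − 1) / (2.6 − 1) = 0.86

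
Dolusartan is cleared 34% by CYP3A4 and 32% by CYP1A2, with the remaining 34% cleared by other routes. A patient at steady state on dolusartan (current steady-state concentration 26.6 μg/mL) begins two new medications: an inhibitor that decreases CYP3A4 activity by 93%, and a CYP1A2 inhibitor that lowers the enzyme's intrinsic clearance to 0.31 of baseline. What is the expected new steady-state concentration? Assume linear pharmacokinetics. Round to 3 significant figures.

The CYP3A4 pathway (34% of clearance) falls to 0.07× activity: 0.34 × 0.07 = 0.0238.
The CYP1A2 pathway (32% of clearance) falls to 0.31× activity: 0.32 × 0.31 = 0.0992.
The remaining 34% of clearance is unaffected.
CL_new/CL_old = 0.0238 + 0.0992 + 0.34 = 0.463.
New steady-state concentration = 26.6 / 0.463 = 57.5 μg/mL (concentration scales inversely with clearance).

57.5 μg/mL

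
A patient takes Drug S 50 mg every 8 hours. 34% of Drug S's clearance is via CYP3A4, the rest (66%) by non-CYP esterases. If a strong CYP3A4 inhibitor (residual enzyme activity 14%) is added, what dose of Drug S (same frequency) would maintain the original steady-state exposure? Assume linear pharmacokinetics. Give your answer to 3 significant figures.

35.4 mg

The CYP3A4 pathway (34% of clearance) drops to 0.14× activity: 0.34 × 0.14 = 0.0476.
Non-CYP routes (66%) are unchanged.
CL_new/CL_old = 0.0476 + 0.66 = 0.7076.
Css,avg = (dose rate)/CL, so holding Css fixed requires dose ∝ CL: 50 × 0.7076 = 35.4 mg.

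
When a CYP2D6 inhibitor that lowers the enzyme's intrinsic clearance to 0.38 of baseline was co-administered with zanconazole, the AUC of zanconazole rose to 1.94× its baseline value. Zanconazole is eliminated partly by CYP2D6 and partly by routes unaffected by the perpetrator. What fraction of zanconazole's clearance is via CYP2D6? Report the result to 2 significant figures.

Let x = fm,CYP2D6. Because AUC ∝ 1/CL, relative clearance fell to 1/1.94 = 0.5155.
Only the CYP2D6 route changed, so 0.5155 = x·0.38 + (1 − x), giving x = 0.78.

0.78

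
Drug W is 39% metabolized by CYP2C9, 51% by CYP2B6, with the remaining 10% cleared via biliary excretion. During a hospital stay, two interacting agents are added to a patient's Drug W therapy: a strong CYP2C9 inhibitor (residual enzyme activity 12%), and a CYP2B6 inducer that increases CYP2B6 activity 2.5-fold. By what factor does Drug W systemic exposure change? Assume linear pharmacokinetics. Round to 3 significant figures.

The CYP2C9 pathway (39% of clearance) drops to 0.12× activity: 0.39 × 0.12 = 0.0468.
The CYP2B6 pathway (51% of clearance) is boosted to 2.5× activity: 0.51 × 2.5 = 1.275.
Non-CYP routes (10%) are unchanged.
New clearance relative to baseline: 0.0468 + 1.275 + 0.1 = 1.4218.
Net systemic exposure ratio = 1 / 1.4218 = 0.703.

0.703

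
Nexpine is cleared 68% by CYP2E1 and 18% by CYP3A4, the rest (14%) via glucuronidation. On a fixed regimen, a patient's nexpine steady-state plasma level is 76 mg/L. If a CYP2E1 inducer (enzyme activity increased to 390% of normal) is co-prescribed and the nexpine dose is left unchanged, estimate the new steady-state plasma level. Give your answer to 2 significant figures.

The CYP2E1 pathway (68% of clearance) is boosted to 3.9× activity: 0.68 × 3.9 = 2.652.
CYP3A4 (18%) and the residual 14% are unaffected.
CL_new/CL_old = 2.652 + 0.18 + 0.14 = 2.972.
With dosing unchanged, steady-state plasma level scales as 1/CL: 76 / 2.972 = 26 mg/L.

26 mg/L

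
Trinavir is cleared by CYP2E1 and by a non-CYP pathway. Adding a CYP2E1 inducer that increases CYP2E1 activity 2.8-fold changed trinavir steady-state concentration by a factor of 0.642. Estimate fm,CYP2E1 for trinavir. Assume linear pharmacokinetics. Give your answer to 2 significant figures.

0.31

CL'/CL = 1 / 0.642 = 1.558
2.8·fm + (1 − fm) = 1.558
fm = (1.558 − 1) / (2.8 − 1) = 0.31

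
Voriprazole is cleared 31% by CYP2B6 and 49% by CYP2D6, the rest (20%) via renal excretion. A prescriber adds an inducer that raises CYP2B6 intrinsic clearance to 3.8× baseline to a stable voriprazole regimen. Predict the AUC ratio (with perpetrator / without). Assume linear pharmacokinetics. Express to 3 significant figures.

CYP2B6: 0.31 × 3.8 = 1.178
CYP2D6: 0.49 (unchanged)
Other: 0.2 (unchanged)
CL_new/CL_old = 1.178 + 0.49 + 0.2 = 1.868.
AUC ratio = CL_old/CL_new = 1 / 1.868 = 0.535.

0.535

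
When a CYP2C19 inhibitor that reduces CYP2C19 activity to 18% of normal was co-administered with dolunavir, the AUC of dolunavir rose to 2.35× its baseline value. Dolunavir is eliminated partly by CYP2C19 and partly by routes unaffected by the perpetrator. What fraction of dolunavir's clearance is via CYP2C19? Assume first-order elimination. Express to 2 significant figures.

CL'/CL = 1 / 2.35 = 0.4255
0.18·fm + (1 − fm) = 0.4255
fm = (0.4255 − 1) / (0.18 − 1) = 0.70

0.70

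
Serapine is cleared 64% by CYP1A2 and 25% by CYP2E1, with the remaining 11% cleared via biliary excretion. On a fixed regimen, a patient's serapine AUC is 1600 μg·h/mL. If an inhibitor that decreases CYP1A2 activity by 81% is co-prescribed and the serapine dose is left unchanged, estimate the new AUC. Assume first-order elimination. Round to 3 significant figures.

The CYP1A2 pathway (64% of clearance) falls to 0.19× activity: 0.64 × 0.19 = 0.1216.
CYP2E1 (25%) and the residual 11% are unaffected.
Relative clearance = 0.1216 + 0.25 + 0.11 = 0.4816.
With dosing unchanged, AUC scales as 1/CL: 1600 / 0.4816 = 3.32 × 10³ μg·h/mL.

3.32 × 10³ μg·h/mL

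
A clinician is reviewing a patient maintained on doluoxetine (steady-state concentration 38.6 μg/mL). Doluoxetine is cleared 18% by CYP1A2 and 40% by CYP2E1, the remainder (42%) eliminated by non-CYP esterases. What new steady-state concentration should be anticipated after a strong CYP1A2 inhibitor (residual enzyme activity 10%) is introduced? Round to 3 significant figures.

46.1 μg/mL

CYP1A2: 0.18 × 0.1 = 0.018
CYP2E1: 0.4 (unchanged)
Other: 0.42 (unchanged)
Relative clearance = 0.018 + 0.4 + 0.42 = 0.838.
New steady-state concentration = baseline ÷ relative clearance = 38.6 / 0.838 = 46.1 μg/mL.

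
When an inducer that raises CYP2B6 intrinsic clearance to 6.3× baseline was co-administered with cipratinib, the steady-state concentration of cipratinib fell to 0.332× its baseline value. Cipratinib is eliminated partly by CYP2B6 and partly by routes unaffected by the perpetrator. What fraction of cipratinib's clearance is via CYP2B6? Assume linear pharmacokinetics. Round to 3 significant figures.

0.380

Call the CYP2B6 fraction fm. After the interaction, CL_new/CL_old = fm × 6.3 + (1 − fm).
Steady-state concentration ratio = 1 / (new CL fraction), so new CL fraction = 1 / 0.332 = 3.012.
fm × 6.3 + 1 − fm = 3.012  ⇒  fm × (6.3 − 1) = 2.012  ⇒  fm = 0.380.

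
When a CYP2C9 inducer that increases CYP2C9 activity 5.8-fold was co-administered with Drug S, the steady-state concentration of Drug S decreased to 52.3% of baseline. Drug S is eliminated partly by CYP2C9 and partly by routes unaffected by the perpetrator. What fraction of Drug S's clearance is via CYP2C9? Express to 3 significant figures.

0.190

CL'/CL = 1 / 0.523 = 1.912
5.8·fm + (1 − fm) = 1.912
fm = (1.912 − 1) / (5.8 − 1) = 0.190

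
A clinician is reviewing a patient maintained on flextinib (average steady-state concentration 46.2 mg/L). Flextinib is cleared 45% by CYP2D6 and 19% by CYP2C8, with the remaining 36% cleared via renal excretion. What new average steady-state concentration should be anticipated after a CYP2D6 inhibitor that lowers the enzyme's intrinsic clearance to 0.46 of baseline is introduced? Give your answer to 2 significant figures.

61 mg/L

CYP2D6: 0.45 × 0.46 = 0.207
CYP2C8: 0.19 (unchanged)
Other: 0.36 (unchanged)
Relative clearance = 0.207 + 0.19 + 0.36 = 0.757.
New average steady-state concentration = baseline ÷ relative clearance = 46.2 / 0.757 = 61 mg/L.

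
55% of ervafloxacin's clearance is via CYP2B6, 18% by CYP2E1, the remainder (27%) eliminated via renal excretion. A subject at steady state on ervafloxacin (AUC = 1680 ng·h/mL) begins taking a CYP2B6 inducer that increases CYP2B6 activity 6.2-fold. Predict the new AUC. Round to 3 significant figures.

The CYP2B6 pathway (55% of clearance) is boosted to 6.2× activity: 0.55 × 6.2 = 3.41.
CYP2E1 (18%) and the residual 27% are unaffected.
Relative clearance = 3.41 + 0.18 + 0.27 = 3.86.
New AUC = baseline ÷ relative clearance = 1680 / 3.86 = 435 ng·h/mL.

435 ng·h/mL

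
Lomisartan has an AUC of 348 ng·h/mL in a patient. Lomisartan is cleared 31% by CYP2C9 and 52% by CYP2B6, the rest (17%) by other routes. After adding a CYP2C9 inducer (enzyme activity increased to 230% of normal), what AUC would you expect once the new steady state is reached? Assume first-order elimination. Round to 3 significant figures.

CYP2C9: 0.31 × 2.3 = 0.713
CYP2B6: 0.52 (unchanged)
Other: 0.17 (unchanged)
CL_new/CL_old = 0.713 + 0.52 + 0.17 = 1.403.
New AUC = baseline ÷ relative clearance = 348 / 1.403 = 248 ng·h/mL.

248 ng·h/mL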